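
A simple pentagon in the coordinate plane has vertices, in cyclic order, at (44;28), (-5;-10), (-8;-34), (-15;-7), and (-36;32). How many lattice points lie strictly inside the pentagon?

1901

The shoelace formula gives twice the area as |(44·(-10) − (-5)·28) + ((-5)·(-34) − (-8)·(-10)) + ((-8)·(-7) − (-15)·(-34)) + ((-15)·32 − (-36)·(-7)) + ((-36)·28 − 44·32)| = 3812, so the area is 1906.
Summing gcd(|Δx|,|Δy|) over the edges gives the boundary count: gcd(49,38) + gcd(3,24) + gcd(7,27) + gcd(21,39) + gcd(80,4) = 1+3+1+3+4 = 12.
Pick's theorem gives I = A − B/2 + 1 = 1906 − 12/2 + 1 = 1901.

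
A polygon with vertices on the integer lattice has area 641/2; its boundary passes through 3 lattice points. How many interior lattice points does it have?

320

From Pick's theorem, I = A − B/2 + 1 = 641/2 − 3/2 + 1 = 320.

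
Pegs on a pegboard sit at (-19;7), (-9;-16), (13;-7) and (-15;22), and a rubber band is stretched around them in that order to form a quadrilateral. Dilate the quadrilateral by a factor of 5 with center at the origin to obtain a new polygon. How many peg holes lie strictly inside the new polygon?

14141

By the shoelace formula, twice the signed area is |((-19)·(-16) − (-9)·7) + ((-9)·(-7) − 13·(-16)) + (13·22 − (-15)·(-7)) + ((-15)·7 − (-19)·22)| = 1132, so the area is 566.
Summing gcd(|Δx|,|Δy|) over the edges gives the boundary count: gcd(10,23) + gcd(22,9) + gcd(28,29) + gcd(4,15) = 1+1+1+1 = 4.
Scaling by 5 multiplies the area by 5² = 25 (so the new area is 14150) and multiplies the boundary lattice-point count by 5, giving 20.
By Pick's theorem, the interior count of the dilated polygon is 14150 − 20/2 + 1 = 14141.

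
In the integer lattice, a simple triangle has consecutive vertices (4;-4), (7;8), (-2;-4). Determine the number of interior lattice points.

31

Using the shoelace formula, 2A = |[4·8 − 7·(-4)] + [7·(-4) − (-2)·8] + [(-2)·(-4) − 4·(-4)]| = 72, so the area is 36.
Summing gcd(|Δx|,|Δy|) over the edges gives the boundary count: gcd(3,12) + gcd(9,12) + gcd(6,0) = 3+3+6 = 12.
Pick's theorem gives I = A − B/2 + 1 = 36 − 12/2 + 1 = 31.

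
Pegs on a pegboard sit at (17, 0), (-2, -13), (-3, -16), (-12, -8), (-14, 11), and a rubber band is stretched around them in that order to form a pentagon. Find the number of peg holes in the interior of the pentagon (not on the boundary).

412

The shoelace formula gives twice the area as |[17·(-13) − (-2)·0] + [(-2)·(-16) − (-3)·(-13)] + [(-3)·(-8) − (-12)·(-16)] + [(-12)·11 − (-14)·(-8)] + [(-14)·0 − 17·11]| = 827, so the area is 413.5.
The number of boundary lattice points is Σ gcd(|Δx|,|Δy|) = gcd(19,13) + gcd(1,3) + gcd(9,8) + gcd(2,19) + gcd(31,11) = 1+1+1+1+1 = 5.
By Pick's theorem A = I + B/2 − 1, so I = 413.5 − 5/2 + 1 = 412.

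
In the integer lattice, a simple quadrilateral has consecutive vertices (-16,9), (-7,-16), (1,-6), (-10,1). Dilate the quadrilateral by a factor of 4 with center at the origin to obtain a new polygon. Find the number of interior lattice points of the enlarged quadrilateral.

The shoelace formula gives twice the area as |[(-16)·(-16) − (-7)·9] + [(-7)·(-6) − 1·(-16)] + [1·1 − (-10)·(-6)] + [(-10)·9 − (-16)·1]| = 244, so the area is 122.
Along each edge there are gcd(|Δx|,|Δy|)+1 lattice points, so counting each shared vertex once the boundary has gcd(9,25) + gcd(8,10) + gcd(11,7) + gcd(6,8) = 1+2+1+2 = 6.
Scaling by 4 multiplies the area by 4² = 16 (so the new area is 1952) and multiplies the boundary lattice-point count by 4, giving 24.
By Pick's theorem, the interior count of the dilated polygon is 1952 − 24/2 + 1 = 1941.

1941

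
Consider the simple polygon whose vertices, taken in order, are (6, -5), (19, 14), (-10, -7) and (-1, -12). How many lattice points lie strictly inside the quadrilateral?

184

Using the shoelace formula, 2A = |[6·14 − 19·(-5)] + [19·(-7) − (-10)·14] + [(-10)·(-12) − (-1)·(-7)] + [(-1)·(-5) − 6·(-12)]| = 376, so the area is 188.
Summing gcd(|Δx|,|Δy|) over the edges gives the boundary count: gcd(13,19) + gcd(29,21) + gcd(9,5) + gcd(7,7) = 1+1+1+7 = 10.
By Pick's theorem A = I + B/2 − 1, so I = 188 − 10/2 + 1 = 184.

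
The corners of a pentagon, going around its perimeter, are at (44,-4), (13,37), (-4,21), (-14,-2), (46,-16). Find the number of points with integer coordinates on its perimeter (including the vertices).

7

The number of boundary lattice points is Σ gcd(|Δx|,|Δy|) = gcd(31,41) + gcd(17,16) + gcd(10,23) + gcd(60,14) + gcd(2,12) = 1+1+1+2+2 = 7.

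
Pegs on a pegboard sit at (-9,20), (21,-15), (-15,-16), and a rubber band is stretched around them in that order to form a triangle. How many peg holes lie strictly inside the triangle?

The shoelace formula gives twice the area as |((-9)·(-15) − 21·20) + (21·(-16) − (-15)·(-15)) + ((-15)·20 − (-9)·(-16))| = 1290, so the area is 645.
Summing gcd(|Δx|,|Δy|) over the edges gives the boundary count: gcd(30,35) + gcd(36,1) + gcd(6,36) = 5+1+6 = 12.
By Pick's theorem A = I + B/2 − 1, so I = 645 − 12/2 + 1 = 640.

640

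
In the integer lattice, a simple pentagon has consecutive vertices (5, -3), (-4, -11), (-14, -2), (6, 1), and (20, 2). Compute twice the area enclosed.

Using the shoelace formula, 2A = |[5·(-11) − (-4)·(-3)] + [(-4)·(-2) − (-14)·(-11)] + [(-14)·1 − 6·(-2)] + [6·2 − 20·1] + [20·(-3) − 5·2]| = 293, so the area is 293/2.

293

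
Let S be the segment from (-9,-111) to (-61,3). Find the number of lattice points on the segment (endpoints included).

3

The number of lattice points on a segment between lattice points is gcd(|Δx|,|Δy|) + 1 = gcd(52,114) + 1 = 2 + 1 = 3.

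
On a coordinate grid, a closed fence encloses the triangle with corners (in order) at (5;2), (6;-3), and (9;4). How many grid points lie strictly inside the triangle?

Using the shoelace formula, 2A = |(5·(-3) − 6·2) + (6·4 − 9·(-3)) + (9·2 − 5·4)| = 22, so the area is 11.
The number of boundary lattice points is Σ gcd(|Δx|,|Δy|) = gcd(1,5) + gcd(3,7) + gcd(4,2) = 1+1+2 = 4.
By Pick's theorem A = I + B/2 − 1, so I = 11 − 4/2 + 1 = 10.

10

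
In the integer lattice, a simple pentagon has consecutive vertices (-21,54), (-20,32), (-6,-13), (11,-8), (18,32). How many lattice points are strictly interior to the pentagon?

1594

Using the shoelace formula, 2A = |[(-21)·32 − (-20)·54] + [(-20)·(-13) − (-6)·32] + [(-6)·(-8) − 11·(-13)] + [11·32 − 18·(-8)] + [18·54 − (-21)·32]| = 3191, so the area is 3191/2.
Summing gcd(|Δx|,|Δy|) over the edges gives the boundary count: gcd(1,22) + gcd(14,45) + gcd(17,5) + gcd(7,40) + gcd(39,22) = 1+1+1+1+1 = 5.
By Pick's theorem A = I + B/2 − 1, so I = 3191/2 − 5/2 + 1 = 1594.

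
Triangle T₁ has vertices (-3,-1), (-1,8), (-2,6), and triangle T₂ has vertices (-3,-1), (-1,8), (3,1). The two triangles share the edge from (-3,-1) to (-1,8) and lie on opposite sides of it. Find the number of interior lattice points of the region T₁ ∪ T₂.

The union is the simple quadrilateral with vertices (-3,-1), (-2,6), (-1,8), (3,1) in order.
The shoelace formula gives twice the area as |((-3)·6 − (-2)·(-1)) + ((-2)·8 − (-1)·6) + ((-1)·1 − 3·8) + (3·(-1) − (-3)·1)| = 55, so the area is 55/2.
The number of boundary lattice points is Σ gcd(|Δx|,|Δy|) = gcd(1,7) + gcd(1,2) + gcd(4,7) + gcd(6,2) = 1+1+1+2 = 5.
By Pick's theorem I = A − B/2 + 1 = 55/2 − 5/2 + 1 = 26.

26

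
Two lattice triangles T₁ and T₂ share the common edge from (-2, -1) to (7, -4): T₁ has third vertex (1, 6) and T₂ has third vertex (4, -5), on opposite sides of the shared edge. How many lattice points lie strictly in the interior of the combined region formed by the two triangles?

43

The union is the simple quadrilateral with vertices (-2, -1), (1, 6), (7, -4), (4, -5) in order.
The shoelace formula gives twice the area as |((-2)·6 − 1·(-1)) + (1·(-4) − 7·6) + (7·(-5) − 4·(-4)) + (4·(-1) − (-2)·(-5))| = 90, so the area is 45.
Summing gcd(|Δx|,|Δy|) over the edges gives the boundary count: gcd(3,7) + gcd(6,10) + gcd(3,1) + gcd(6,4) = 1+2+1+2 = 6.
By Pick's theorem I = A − B/2 + 1 = 45 − 6/2 + 1 = 43.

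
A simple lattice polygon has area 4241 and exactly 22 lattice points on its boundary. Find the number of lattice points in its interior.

From Pick's theorem, I = A − B/2 + 1 = 4241 − 22/2 + 1 = 4231.

4231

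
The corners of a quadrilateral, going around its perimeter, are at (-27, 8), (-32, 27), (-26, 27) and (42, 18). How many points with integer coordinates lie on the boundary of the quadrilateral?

9

Summing gcd(|Δx|,|Δy|) over the edges gives the boundary count: gcd(5,19) + gcd(6,0) + gcd(68,9) + gcd(69,10) = 1+6+1+1 = 9.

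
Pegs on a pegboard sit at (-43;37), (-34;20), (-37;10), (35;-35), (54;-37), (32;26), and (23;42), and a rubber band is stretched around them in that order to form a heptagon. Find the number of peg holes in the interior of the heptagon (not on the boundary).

The shoelace formula gives twice the area as |[(-43)·20 − (-34)·37] + [(-34)·10 − (-37)·20] + [(-37)·(-35) − 35·10] + [35·(-37) − 54·(-35)] + [54·26 − 32·(-37)] + [32·42 − 23·26] + [23·37 − (-43)·42]| = 8329, so the area is 4164.5.
Summing gcd(|Δx|,|Δy|) over the edges gives the boundary count: gcd(9,17) + gcd(3,10) + gcd(72,45) + gcd(19,2) + gcd(22,63) + gcd(9,16) + gcd(66,5) = 1+1+9+1+1+1+1 = 15.
Pick's theorem gives I = A − B/2 + 1 = 4164.5 − 15/2 + 1 = 4158.

4158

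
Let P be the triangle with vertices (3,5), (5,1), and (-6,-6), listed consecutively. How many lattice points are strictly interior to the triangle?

28

Using the shoelace formula, 2A = |[3·1 − 5·5] + [5·(-6) − (-6)·1] + [(-6)·5 − 3·(-6)]| = 58, so the area is 29.
Summing gcd(|Δx|,|Δy|) over the edges gives the boundary count: gcd(2,4) + gcd(11,7) + gcd(9,11) = 2+1+1 = 4.
Pick's theorem gives I = A − B/2 + 1 = 29 − 4/2 + 1 = 28.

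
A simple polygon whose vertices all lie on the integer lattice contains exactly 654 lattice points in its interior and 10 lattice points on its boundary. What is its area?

By Pick's theorem, A = I + B/2 − 1 = 654 + 10/2 − 1 = 658.

658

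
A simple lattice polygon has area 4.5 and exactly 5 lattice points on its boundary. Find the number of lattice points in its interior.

Pick's theorem A = I + B/2 − 1 rearranges to I = A − B/2 + 1 = 4.5 − 5/2 + 1 = 3.

3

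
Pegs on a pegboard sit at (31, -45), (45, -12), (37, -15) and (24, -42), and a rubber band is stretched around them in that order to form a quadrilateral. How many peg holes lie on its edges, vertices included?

The number of boundary lattice points is Σ gcd(|Δx|,|Δy|) = gcd(14,33) + gcd(8,3) + gcd(13,27) + gcd(7,3) = 1+1+1+1 = 4.

4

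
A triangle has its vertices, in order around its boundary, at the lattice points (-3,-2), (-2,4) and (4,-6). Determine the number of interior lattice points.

22

By the shoelace formula, twice the signed area is |((-3)·4 − (-2)·(-2)) + ((-2)·(-6) − 4·4) + (4·(-2) − (-3)·(-6))| = 46, so the area is 23.
Summing gcd(|Δx|,|Δy|) over the edges gives the boundary count: gcd(1,6) + gcd(6,10) + gcd(7,4) = 1+2+1 = 4.
By Pick's theorem A = I + B/2 − 1, so I = 23 − 4/2 + 1 = 22.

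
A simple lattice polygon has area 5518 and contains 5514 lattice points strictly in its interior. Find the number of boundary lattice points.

10

Pick's theorem gives A = I + B/2 − 1, so B = 2(A − I + 1) = 2(5518 − 5514 + 1) = 10.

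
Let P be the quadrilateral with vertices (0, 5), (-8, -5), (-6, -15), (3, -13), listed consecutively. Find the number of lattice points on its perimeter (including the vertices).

8

Summing gcd(|Δx|,|Δy|) over the edges gives the boundary count: gcd(8,10) + gcd(2,10) + gcd(9,2) + gcd(3,18) = 2+2+1+3 = 8.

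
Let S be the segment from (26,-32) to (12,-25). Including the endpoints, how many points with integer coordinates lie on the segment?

The number of lattice points on a segment between lattice points is gcd(|Δx|,|Δy|) + 1 = gcd(14,7) + 1 = 7 + 1 = 8.

8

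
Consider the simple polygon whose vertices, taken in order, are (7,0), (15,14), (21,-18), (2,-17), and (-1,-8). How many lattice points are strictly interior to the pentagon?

375

By the shoelace formula, twice the signed area is |(7·14 − 15·0) + (15·(-18) − 21·14) + (21·(-17) − 2·(-18)) + (2·(-8) − (-1)·(-17)) + ((-1)·0 − 7·(-8))| = 764, so the area is 382.
Along each edge there are gcd(|Δx|,|Δy|)+1 lattice points, so counting each shared vertex once the boundary has gcd(8,14) + gcd(6,32) + gcd(19,1) + gcd(3,9) + gcd(8,8) = 2+2+1+3+8 = 16.
Pick's theorem gives I = A − B/2 + 1 = 382 − 16/2 + 1 = 375.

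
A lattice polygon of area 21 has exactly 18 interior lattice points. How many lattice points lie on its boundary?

Pick's theorem gives A = I + B/2 − 1, so B = 2(A − I + 1) = 2(21 − 18 + 1) = 8.

8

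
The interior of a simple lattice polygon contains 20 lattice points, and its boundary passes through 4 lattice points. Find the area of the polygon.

Pick's theorem states A = I + B/2 − 1, so A = 20 + 4/2 − 1 = 21.

21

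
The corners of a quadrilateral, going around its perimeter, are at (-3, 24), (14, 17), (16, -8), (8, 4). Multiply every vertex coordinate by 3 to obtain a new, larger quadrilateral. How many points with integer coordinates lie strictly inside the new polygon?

1966

The shoelace formula gives twice the area as |((-3)·17 − 14·24) + (14·(-8) − 16·17) + (16·4 − 8·(-8)) + (8·24 − (-3)·4)| = 439, so the area is 219.5.
The number of boundary lattice points is Σ gcd(|Δx|,|Δy|) = gcd(17,7) + gcd(2,25) + gcd(8,12) + gcd(11,20) = 1+1+4+1 = 7.
Scaling by 3 multiplies the area by 3² = 9 (so the new area is 1975.5) and multiplies the boundary lattice-point count by 3, giving 21.
By Pick's theorem, the interior count of the dilated polygon is 1975.5 − 21/2 + 1 = 1966.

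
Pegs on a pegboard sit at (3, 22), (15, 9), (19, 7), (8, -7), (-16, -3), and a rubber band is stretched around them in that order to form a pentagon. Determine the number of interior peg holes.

By the shoelace formula, twice the signed area is |(3·9 − 15·22) + (15·7 − 19·9) + (19·(-7) − 8·7) + (8·(-3) − (-16)·(-7)) + ((-16)·22 − 3·(-3))| = 1037, so the area is 1037/2.
Summing gcd(|Δx|,|Δy|) over the edges gives the boundary count: gcd(12,13) + gcd(4,2) + gcd(11,14) + gcd(24,4) + gcd(19,25) = 1+2+1+4+1 = 9.
Pick's theorem gives I = A − B/2 + 1 = 1037/2 − 9/2 + 1 = 515.

515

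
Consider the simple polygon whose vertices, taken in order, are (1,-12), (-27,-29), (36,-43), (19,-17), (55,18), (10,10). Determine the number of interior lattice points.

Using the shoelace formula, 2A = |(1·(-29) − (-27)·(-12)) + ((-27)·(-43) − 36·(-29)) + (36·(-17) − 19·(-43)) + (19·18 − 55·(-17)) + (55·10 − 10·18) + (10·(-12) − 1·10)| = 3574, so the area is 1787.
Along each edge there are gcd(|Δx|,|Δy|)+1 lattice points, so counting each shared vertex once the boundary has gcd(28,17) + gcd(63,14) + gcd(17,26) + gcd(36,35) + gcd(45,8) + gcd(9,22) = 1+7+1+1+1+1 = 12.
Pick's theorem gives I = A − B/2 + 1 = 1787 − 12/2 + 1 = 1782.

1782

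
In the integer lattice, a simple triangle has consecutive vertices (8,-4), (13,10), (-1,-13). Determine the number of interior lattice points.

36

The shoelace formula gives twice the area as |(8·10 − 13·(-4)) + (13·(-13) − (-1)·10) + ((-1)·(-4) − 8·(-13))| = 81, so the area is 81/2.
The number of boundary lattice points is Σ gcd(|Δx|,|Δy|) = gcd(5,14) + gcd(14,23) + gcd(9,9) = 1+1+9 = 11.
Pick's theorem gives I = A − B/2 + 1 = 81/2 − 11/2 + 1 = 36.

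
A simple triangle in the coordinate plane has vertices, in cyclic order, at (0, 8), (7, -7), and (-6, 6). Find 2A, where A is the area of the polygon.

The shoelace formula gives twice the area as |(0·(-7) − 7·8) + (7·6 − (-6)·(-7)) + ((-6)·8 − 0·6)| = 104, so the area is 52.

104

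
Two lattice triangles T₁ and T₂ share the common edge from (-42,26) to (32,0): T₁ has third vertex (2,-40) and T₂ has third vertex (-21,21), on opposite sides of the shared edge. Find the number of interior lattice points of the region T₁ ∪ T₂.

The union is the simple quadrilateral with vertices (-42,26), (2,-40), (32,0), (-21,21) in order.
Using the shoelace formula, 2A = |[(-42)·(-40) − 2·26] + [2·0 − 32·(-40)] + [32·21 − (-21)·0] + [(-21)·26 − (-42)·21]| = 3916, so the area is 1958.
The number of boundary lattice points is Σ gcd(|Δx|,|Δy|) = gcd(44,66) + gcd(30,40) + gcd(53,21) + gcd(21,5) = 22+10+1+1 = 34.
By Pick's theorem I = A − B/2 + 1 = 1958 − 34/2 + 1 = 1942.

1942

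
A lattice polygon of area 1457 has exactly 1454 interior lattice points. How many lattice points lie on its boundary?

Pick's theorem gives A = I + B/2 − 1, so B = 2(A − I + 1) = 2(1457 − 1454 + 1) = 8.

8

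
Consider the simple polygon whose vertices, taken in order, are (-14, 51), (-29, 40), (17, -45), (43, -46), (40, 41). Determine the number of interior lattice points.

By the shoelace formula, twice the signed area is |[(-14)·40 − (-29)·51] + [(-29)·(-45) − 17·40] + [17·(-46) − 43·(-45)] + [43·41 − 40·(-46)] + [40·51 − (-14)·41]| = 8914, so the area is 4457.
Along each edge there are gcd(|Δx|,|Δy|)+1 lattice points, so counting each shared vertex once the boundary has gcd(15,11) + gcd(46,85) + gcd(26,1) + gcd(3,87) + gcd(54,10) = 1+1+1+3+2 = 8.
Pick's theorem gives I = A − B/2 + 1 = 4457 − 8/2 + 1 = 4454.

4454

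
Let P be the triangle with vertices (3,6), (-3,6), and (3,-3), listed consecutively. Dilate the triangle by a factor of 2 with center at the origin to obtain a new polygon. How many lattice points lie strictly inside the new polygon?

The shoelace formula gives twice the area as |(3·6 − (-3)·6) + ((-3)·(-3) − 3·6) + (3·6 − 3·(-3))| = 54, so the area is 27.
The number of boundary lattice points is Σ gcd(|Δx|,|Δy|) = gcd(6,0) + gcd(6,9) + gcd(0,9) = 6+3+9 = 18.
Scaling by 2 multiplies the area by 2² = 4 (so the new area is 108) and multiplies the boundary lattice-point count by 2, giving 36.
By Pick's theorem, the interior count of the dilated polygon is 108 − 36/2 + 1 = 91.

91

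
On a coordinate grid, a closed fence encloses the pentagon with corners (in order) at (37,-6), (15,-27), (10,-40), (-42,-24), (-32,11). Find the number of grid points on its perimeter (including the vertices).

12

The number of boundary lattice points is Σ gcd(|Δx|,|Δy|) = gcd(22,21) + gcd(5,13) + gcd(52,16) + gcd(10,35) + gcd(69,17) = 1+1+4+5+1 = 12.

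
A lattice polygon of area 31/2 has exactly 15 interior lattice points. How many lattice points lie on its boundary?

Pick's theorem gives A = I + B/2 − 1, so B = 2(A − I + 1) = 2(31/2 − 15 + 1) = 3.

3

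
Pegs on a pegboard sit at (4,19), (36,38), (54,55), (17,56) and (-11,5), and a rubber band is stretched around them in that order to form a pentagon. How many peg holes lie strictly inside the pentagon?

Using the shoelace formula, 2A = |[4·38 − 36·19] + [36·55 − 54·38] + [54·56 − 17·55] + [17·5 − (-11)·56] + [(-11)·19 − 4·5]| = 1957, so the area is 978.5.
The number of boundary lattice points is Σ gcd(|Δx|,|Δy|) = gcd(32,19) + gcd(18,17) + gcd(37,1) + gcd(28,51) + gcd(15,14) = 1+1+1+1+1 = 5.
By Pick's theorem A = I + B/2 − 1, so I = 978.5 − 5/2 + 1 = 977.

977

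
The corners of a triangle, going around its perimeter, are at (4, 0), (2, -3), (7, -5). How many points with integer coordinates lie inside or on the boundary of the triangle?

12

Using the shoelace formula, 2A = |(4·(-3) − 2·0) + (2·(-5) − 7·(-3)) + (7·0 − 4·(-5))| = 19, so the area is 19/2.
Summing gcd(|Δx|,|Δy|) over the edges gives the boundary count: gcd(2,3) + gcd(5,2) + gcd(3,5) = 1+1+1 = 3.
Pick's theorem gives I = A − B/2 + 1 = 19/2 − 3/2 + 1 = 9, so the closed region contains I + B = 9 + 3 = 12 lattice points.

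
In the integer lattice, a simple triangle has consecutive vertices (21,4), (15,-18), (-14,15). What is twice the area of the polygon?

By the shoelace formula, twice the signed area is |(21·(-18) − 15·4) + (15·15 − (-14)·(-18)) + ((-14)·4 − 21·15)| = 836, so the area is 418.

836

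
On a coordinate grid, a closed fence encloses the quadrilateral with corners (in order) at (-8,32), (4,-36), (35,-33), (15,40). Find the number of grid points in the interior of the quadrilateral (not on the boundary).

By the shoelace formula, twice the signed area is |[(-8)·(-36) − 4·32] + [4·(-33) − 35·(-36)] + [35·40 − 15·(-33)] + [15·32 − (-8)·40]| = 3983, so the area is 3983/2.
Along each edge there are gcd(|Δx|,|Δy|)+1 lattice points, so counting each shared vertex once the boundary has gcd(12,68) + gcd(31,3) + gcd(20,73) + gcd(23,8) = 4+1+1+1 = 7.
Pick's theorem gives I = A − B/2 + 1 = 3983/2 − 7/2 + 1 = 1989.

1989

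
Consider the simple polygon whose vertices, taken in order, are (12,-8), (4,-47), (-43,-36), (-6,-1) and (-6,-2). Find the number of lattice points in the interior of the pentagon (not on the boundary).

The shoelace formula gives twice the area as |[12·(-47) − 4·(-8)] + [4·(-36) − (-43)·(-47)] + [(-43)·(-1) − (-6)·(-36)] + [(-6)·(-2) − (-6)·(-1)] + [(-6)·(-8) − 12·(-2)]| = 2792, so the area is 1396.
Along each edge there are gcd(|Δx|,|Δy|)+1 lattice points, so counting each shared vertex once the boundary has gcd(8,39) + gcd(47,11) + gcd(37,35) + gcd(0,1) + gcd(18,6) = 1+1+1+1+6 = 10.
By Pick's theorem A = I + B/2 − 1, so I = 1396 − 10/2 + 1 = 1392.

1392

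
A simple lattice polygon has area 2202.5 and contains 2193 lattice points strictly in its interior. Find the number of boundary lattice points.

21

Pick's theorem gives A = I + B/2 − 1, so B = 2(A − I + 1) = 2(2202.5 − 2193 + 1) = 21.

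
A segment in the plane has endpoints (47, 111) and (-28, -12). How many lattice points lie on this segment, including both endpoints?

4

The number of lattice points on a segment between lattice points is gcd(|Δx|,|Δy|) + 1 = gcd(75,123) + 1 = 3 + 1 = 4.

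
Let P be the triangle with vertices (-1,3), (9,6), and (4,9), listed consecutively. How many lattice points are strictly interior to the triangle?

By the shoelace formula, twice the signed area is |[(-1)·6 − 9·3] + [9·9 − 4·6] + [4·3 − (-1)·9]| = 45, so the area is 45/2.
Summing gcd(|Δx|,|Δy|) over the edges gives the boundary count: gcd(10,3) + gcd(5,3) + gcd(5,6) = 1+1+1 = 3.
Pick's theorem gives I = A − B/2 + 1 = 45/2 − 3/2 + 1 = 22.

22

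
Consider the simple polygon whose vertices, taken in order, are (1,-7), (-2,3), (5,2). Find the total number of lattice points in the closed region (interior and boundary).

36

The shoelace formula gives twice the area as |(1·3 − (-2)·(-7)) + ((-2)·2 − 5·3) + (5·(-7) − 1·2)| = 67, so the area is 67/2.
Summing gcd(|Δx|,|Δy|) over the edges gives the boundary count: gcd(3,10) + gcd(7,1) + gcd(4,9) = 1+1+1 = 3.
Pick's theorem gives I = A − B/2 + 1 = 67/2 − 3/2 + 1 = 33, so the closed region contains I + B = 33 + 3 = 36 lattice points.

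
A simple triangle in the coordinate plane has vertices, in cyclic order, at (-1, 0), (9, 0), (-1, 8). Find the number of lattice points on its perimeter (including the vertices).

Summing gcd(|Δx|,|Δy|) over the edges gives the boundary count: gcd(10,0) + gcd(10,8) + gcd(0,8) = 10+2+8 = 20.

20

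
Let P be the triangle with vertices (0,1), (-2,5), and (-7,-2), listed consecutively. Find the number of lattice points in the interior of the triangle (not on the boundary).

16

By the shoelace formula, twice the signed area is |(0·5 − (-2)·1) + ((-2)·(-2) − (-7)·5) + ((-7)·1 − 0·(-2))| = 34, so the area is 17.
The number of boundary lattice points is Σ gcd(|Δx|,|Δy|) = gcd(2,4) + gcd(5,7) + gcd(7,3) = 2+1+1 = 4.
By Pick's theorem A = I + B/2 − 1, so I = 17 − 4/2 + 1 = 16.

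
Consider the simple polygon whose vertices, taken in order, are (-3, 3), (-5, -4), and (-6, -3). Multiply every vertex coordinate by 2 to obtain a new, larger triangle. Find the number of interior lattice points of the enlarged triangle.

Using the shoelace formula, 2A = |((-3)·(-4) − (-5)·3) + ((-5)·(-3) − (-6)·(-4)) + ((-6)·3 − (-3)·(-3))| = 9, so the area is 4.5.
Summing gcd(|Δx|,|Δy|) over the edges gives the boundary count: gcd(2,7) + gcd(1,1) + gcd(3,6) = 1+1+3 = 5.
Scaling by 2 multiplies the area by 2² = 4 (so the new area is 18) and multiplies the boundary lattice-point count by 2, giving 10.
By Pick's theorem, the interior count of the dilated polygon is 18 − 10/2 + 1 = 14.

14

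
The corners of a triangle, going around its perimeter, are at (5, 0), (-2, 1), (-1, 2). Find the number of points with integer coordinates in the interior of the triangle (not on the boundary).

3

Using the shoelace formula, 2A = |[5·1 − (-2)·0] + [(-2)·2 − (-1)·1] + [(-1)·0 − 5·2]| = 8, so the area is 4.
The number of boundary lattice points is Σ gcd(|Δx|,|Δy|) = gcd(7,1) + gcd(1,1) + gcd(6,2) = 1+1+2 = 4.
By Pick's theorem A = I + B/2 − 1, so I = 4 − 4/2 + 1 = 3.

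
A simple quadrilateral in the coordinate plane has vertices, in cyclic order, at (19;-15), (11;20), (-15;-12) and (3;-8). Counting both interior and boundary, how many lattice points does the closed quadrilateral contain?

The shoelace formula gives twice the area as |(19·20 − 11·(-15)) + (11·(-12) − (-15)·20) + ((-15)·(-8) − 3·(-12)) + (3·(-15) − 19·(-8))| = 976, so the area is 488.
The number of boundary lattice points is Σ gcd(|Δx|,|Δy|) = gcd(8,35) + gcd(26,32) + gcd(18,4) + gcd(16,7) = 1+2+2+1 = 6.
Pick's theorem gives I = A − B/2 + 1 = 488 − 6/2 + 1 = 486, so the closed region contains I + B = 486 + 6 = 492 lattice points.

492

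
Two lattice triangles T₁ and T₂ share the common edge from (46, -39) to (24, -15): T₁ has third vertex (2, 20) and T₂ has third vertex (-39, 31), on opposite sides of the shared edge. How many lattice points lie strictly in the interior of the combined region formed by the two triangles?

The union is the simple quadrilateral with vertices (46, -39), (2, 20), (24, -15), (-39, 31) in order.
By the shoelace formula, twice the signed area is |[46·20 − 2·(-39)] + [2·(-15) − 24·20] + [24·31 − (-39)·(-15)] + [(-39)·(-39) − 46·31]| = 742, so the area is 371.
The number of boundary lattice points is Σ gcd(|Δx|,|Δy|) = gcd(44,59) + gcd(22,35) + gcd(63,46) + gcd(85,70) = 1+1+1+5 = 8.
By Pick's theorem I = A − B/2 + 1 = 371 − 8/2 + 1 = 368.

368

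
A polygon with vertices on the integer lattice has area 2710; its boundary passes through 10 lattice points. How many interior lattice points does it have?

2706

From Pick's theorem, I = A − B/2 + 1 = 2710 − 10/2 + 1 = 2706.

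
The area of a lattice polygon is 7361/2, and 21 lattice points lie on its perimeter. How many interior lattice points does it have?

Pick's theorem A = I + B/2 − 1 rearranges to I = A − B/2 + 1 = 7361/2 − 21/2 + 1 = 3671.

3671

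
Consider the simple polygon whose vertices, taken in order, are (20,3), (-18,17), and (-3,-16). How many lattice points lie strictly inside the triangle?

520

Using the shoelace formula, 2A = |(20·17 − (-18)·3) + ((-18)·(-16) − (-3)·17) + ((-3)·3 − 20·(-16))| = 1044, so the area is 522.
Summing gcd(|Δx|,|Δy|) over the edges gives the boundary count: gcd(38,14) + gcd(15,33) + gcd(23,19) = 2+3+1 = 6.
Pick's theorem gives I = A − B/2 + 1 = 522 − 6/2 + 1 = 520.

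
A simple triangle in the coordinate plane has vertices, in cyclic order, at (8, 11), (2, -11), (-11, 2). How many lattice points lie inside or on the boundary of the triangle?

Using the shoelace formula, 2A = |(8·(-11) − 2·11) + (2·2 − (-11)·(-11)) + ((-11)·11 − 8·2)| = 364, so the area is 182.
Along each edge there are gcd(|Δx|,|Δy|)+1 lattice points, so counting each shared vertex once the boundary has gcd(6,22) + gcd(13,13) + gcd(19,9) = 2+13+1 = 16.
Pick's theorem gives I = A − B/2 + 1 = 182 − 16/2 + 1 = 175, so the closed region contains I + B = 175 + 16 = 191 lattice points.

191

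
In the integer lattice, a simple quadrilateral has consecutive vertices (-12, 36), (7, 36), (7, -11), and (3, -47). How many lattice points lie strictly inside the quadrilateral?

The shoelace formula gives twice the area as |[(-12)·36 − 7·36] + [7·(-11) − 7·36] + [7·(-47) − 3·(-11)] + [3·36 − (-12)·(-47)]| = 1765, so the area is 1765/2.
Summing gcd(|Δx|,|Δy|) over the edges gives the boundary count: gcd(19,0) + gcd(0,47) + gcd(4,36) + gcd(15,83) = 19+47+4+1 = 71.
By Pick's theorem A = I + B/2 − 1, so I = 1765/2 − 71/2 + 1 = 848.

848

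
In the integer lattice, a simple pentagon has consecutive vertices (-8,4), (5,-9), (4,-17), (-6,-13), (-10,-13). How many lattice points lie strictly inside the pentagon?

164

Using the shoelace formula, 2A = |[(-8)·(-9) − 5·4] + [5·(-17) − 4·(-9)] + [4·(-13) − (-6)·(-17)] + [(-6)·(-13) − (-10)·(-13)] + [(-10)·4 − (-8)·(-13)]| = 347, so the area is 173.5.
Summing gcd(|Δx|,|Δy|) over the edges gives the boundary count: gcd(13,13) + gcd(1,8) + gcd(10,4) + gcd(4,0) + gcd(2,17) = 13+1+2+4+1 = 21.
By Pick's theorem A = I + B/2 − 1, so I = 173.5 − 21/2 + 1 = 164.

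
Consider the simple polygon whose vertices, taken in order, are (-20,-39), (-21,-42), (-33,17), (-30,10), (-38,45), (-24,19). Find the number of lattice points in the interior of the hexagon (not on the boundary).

Using the shoelace formula, 2A = |[(-20)·(-42) − (-21)·(-39)] + [(-21)·17 − (-33)·(-42)] + [(-33)·10 − (-30)·17] + [(-30)·45 − (-38)·10] + [(-38)·19 − (-24)·45] + [(-24)·(-39) − (-20)·19]| = 838, so the area is 419.
Along each edge there are gcd(|Δx|,|Δy|)+1 lattice points, so counting each shared vertex once the boundary has gcd(1,3) + gcd(12,59) + gcd(3,7) + gcd(8,35) + gcd(14,26) + gcd(4,58) = 1+1+1+1+2+2 = 8.
Pick's theorem gives I = A − B/2 + 1 = 419 − 8/2 + 1 = 416.

416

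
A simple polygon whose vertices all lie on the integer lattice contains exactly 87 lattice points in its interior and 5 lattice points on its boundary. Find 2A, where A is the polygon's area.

By Pick's theorem, A = I + B/2 − 1 = 87 + 5/2 − 1 = 177/2.
Hence 2A = 177.

177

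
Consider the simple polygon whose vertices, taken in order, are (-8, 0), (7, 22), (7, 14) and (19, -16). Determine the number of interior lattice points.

Using the shoelace formula, 2A = |[(-8)·22 − 7·0] + [7·14 − 7·22] + [7·(-16) − 19·14] + [19·0 − (-8)·(-16)]| = 738, so the area is 369.
The number of boundary lattice points is Σ gcd(|Δx|,|Δy|) = gcd(15,22) + gcd(0,8) + gcd(12,30) + gcd(27,16) = 1+8+6+1 = 16.
By Pick's theorem A = I + B/2 − 1, so I = 369 − 16/2 + 1 = 362.

362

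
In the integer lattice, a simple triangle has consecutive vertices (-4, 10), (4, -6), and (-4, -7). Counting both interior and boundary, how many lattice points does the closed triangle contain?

Using the shoelace formula, 2A = |[(-4)·(-6) − 4·10] + [4·(-7) − (-4)·(-6)] + [(-4)·10 − (-4)·(-7)]| = 136, so the area is 68.
Along each edge there are gcd(|Δx|,|Δy|)+1 lattice points, so counting each shared vertex once the boundary has gcd(8,16) + gcd(8,1) + gcd(0,17) = 8+1+17 = 26.
Pick's theorem gives I = A − B/2 + 1 = 68 − 26/2 + 1 = 56, so the closed region contains I + B = 56 + 26 = 82 lattice points.

82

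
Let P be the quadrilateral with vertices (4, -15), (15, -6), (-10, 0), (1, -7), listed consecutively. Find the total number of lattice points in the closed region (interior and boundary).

115

By the shoelace formula, twice the signed area is |[4·(-6) − 15·(-15)] + [15·0 − (-10)·(-6)] + [(-10)·(-7) − 1·0] + [1·(-15) − 4·(-7)]| = 224, so the area is 112.
Summing gcd(|Δx|,|Δy|) over the edges gives the boundary count: gcd(11,9) + gcd(25,6) + gcd(11,7) + gcd(3,8) = 1+1+1+1 = 4.
Pick's theorem gives I = A − B/2 + 1 = 112 − 4/2 + 1 = 111, so the closed region contains I + B = 111 + 4 = 115 lattice points.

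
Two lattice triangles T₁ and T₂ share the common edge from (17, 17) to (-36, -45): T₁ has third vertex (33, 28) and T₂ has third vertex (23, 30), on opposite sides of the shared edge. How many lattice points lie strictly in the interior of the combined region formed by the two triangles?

The union is the simple quadrilateral with vertices (17, 17), (33, 28), (-36, -45), (23, 30) in order.
By the shoelace formula, twice the signed area is |[17·28 − 33·17] + [33·(-45) − (-36)·28] + [(-36)·30 − 23·(-45)] + [23·17 − 17·30]| = 726, so the area is 363.
Along each edge there are gcd(|Δx|,|Δy|)+1 lattice points, so counting each shared vertex once the boundary has gcd(16,11) + gcd(69,73) + gcd(59,75) + gcd(6,13) = 1+1+1+1 = 4.
By Pick's theorem I = A − B/2 + 1 = 363 − 4/2 + 1 = 362.

362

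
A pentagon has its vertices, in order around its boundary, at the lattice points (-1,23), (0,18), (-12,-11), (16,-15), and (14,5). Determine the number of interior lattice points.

The shoelace formula gives twice the area as |[(-1)·18 − 0·23] + [0·(-11) − (-12)·18] + [(-12)·(-15) − 16·(-11)] + [16·5 − 14·(-15)] + [14·23 − (-1)·5]| = 1171, so the area is 1171/2.
Along each edge there are gcd(|Δx|,|Δy|)+1 lattice points, so counting each shared vertex once the boundary has gcd(1,5) + gcd(12,29) + gcd(28,4) + gcd(2,20) + gcd(15,18) = 1+1+4+2+3 = 11.
By Pick's theorem A = I + B/2 − 1, so I = 1171/2 − 11/2 + 1 = 581.

581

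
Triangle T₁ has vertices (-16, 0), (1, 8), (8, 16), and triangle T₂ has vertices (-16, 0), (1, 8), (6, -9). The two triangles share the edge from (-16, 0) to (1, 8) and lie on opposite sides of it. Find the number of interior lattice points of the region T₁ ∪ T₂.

The union is the simple quadrilateral with vertices (-16, 0), (8, 16), (1, 8), (6, -9) in order.
By the shoelace formula, twice the signed area is |((-16)·16 − 8·0) + (8·8 − 1·16) + (1·(-9) − 6·8) + (6·0 − (-16)·(-9))| = 409, so the area is 409/2.
The number of boundary lattice points is Σ gcd(|Δx|,|Δy|) = gcd(24,16) + gcd(7,8) + gcd(5,17) + gcd(22,9) = 8+1+1+1 = 11.
By Pick's theorem I = A − B/2 + 1 = 409/2 − 11/2 + 1 = 200.

200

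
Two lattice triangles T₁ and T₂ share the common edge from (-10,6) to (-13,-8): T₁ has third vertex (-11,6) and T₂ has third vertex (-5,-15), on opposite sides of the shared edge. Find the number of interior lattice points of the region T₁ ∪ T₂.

72

The union is the simple quadrilateral with vertices (-10,6), (-11,6), (-13,-8), (-5,-15) in order.
By the shoelace formula, twice the signed area is |[(-10)·6 − (-11)·6] + [(-11)·(-8) − (-13)·6] + [(-13)·(-15) − (-5)·(-8)] + [(-5)·6 − (-10)·(-15)]| = 147, so the area is 147/2.
Summing gcd(|Δx|,|Δy|) over the edges gives the boundary count: gcd(1,0) + gcd(2,14) + gcd(8,7) + gcd(5,21) = 1+2+1+1 = 5.
By Pick's theorem I = A − B/2 + 1 = 147/2 − 5/2 + 1 = 72.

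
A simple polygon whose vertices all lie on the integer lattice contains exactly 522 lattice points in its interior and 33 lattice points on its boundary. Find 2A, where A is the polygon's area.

1075

By Pick's theorem, A = I + B/2 − 1 = 522 + 33/2 − 1 = 1075/2.
Hence 2A = 1075.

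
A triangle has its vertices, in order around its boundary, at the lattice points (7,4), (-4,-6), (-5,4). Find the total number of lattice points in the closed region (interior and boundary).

68

By the shoelace formula, twice the signed area is |[7·(-6) − (-4)·4] + [(-4)·4 − (-5)·(-6)] + [(-5)·4 − 7·4]| = 120, so the area is 60.
The number of boundary lattice points is Σ gcd(|Δx|,|Δy|) = gcd(11,10) + gcd(1,10) + gcd(12,0) = 1+1+12 = 14.
Pick's theorem gives I = A − B/2 + 1 = 60 − 14/2 + 1 = 54, so the closed region contains I + B = 54 + 14 = 68 lattice points.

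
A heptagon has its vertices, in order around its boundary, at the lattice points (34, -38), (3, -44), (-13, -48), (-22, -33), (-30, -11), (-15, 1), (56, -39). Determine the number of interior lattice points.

The shoelace formula gives twice the area as |[34·(-44) − 3·(-38)] + [3·(-48) − (-13)·(-44)] + [(-13)·(-33) − (-22)·(-48)] + [(-22)·(-11) − (-30)·(-33)] + [(-30)·1 − (-15)·(-11)] + [(-15)·(-39) − 56·1] + [56·(-38) − 34·(-39)]| = 3941, so the area is 1970.5.
The number of boundary lattice points is Σ gcd(|Δx|,|Δy|) = gcd(31,6) + gcd(16,4) + gcd(9,15) + gcd(8,22) + gcd(15,12) + gcd(71,40) + gcd(22,1) = 1+4+3+2+3+1+1 = 15.
By Pick's theorem A = I + B/2 − 1, so I = 1970.5 − 15/2 + 1 = 1964.

1964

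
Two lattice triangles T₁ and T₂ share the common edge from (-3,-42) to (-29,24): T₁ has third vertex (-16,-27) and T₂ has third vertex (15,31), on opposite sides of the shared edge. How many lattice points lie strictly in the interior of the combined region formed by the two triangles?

1776

The union is the simple quadrilateral with vertices (-3,-42), (-16,-27), (-29,24), (15,31) in order.
The shoelace formula gives twice the area as |[(-3)·(-27) − (-16)·(-42)] + [(-16)·24 − (-29)·(-27)] + [(-29)·31 − 15·24] + [15·(-42) − (-3)·31]| = 3554, so the area is 1777.
Along each edge there are gcd(|Δx|,|Δy|)+1 lattice points, so counting each shared vertex once the boundary has gcd(13,15) + gcd(13,51) + gcd(44,7) + gcd(18,73) = 1+1+1+1 = 4.
By Pick's theorem I = A − B/2 + 1 = 1777 − 4/2 + 1 = 1776.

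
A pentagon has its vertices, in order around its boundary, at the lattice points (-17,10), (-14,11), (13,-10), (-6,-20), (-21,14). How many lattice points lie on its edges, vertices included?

10

Along each edge there are gcd(|Δx|,|Δy|)+1 lattice points, so counting each shared vertex once the boundary has gcd(3,1) + gcd(27,21) + gcd(19,10) + gcd(15,34) + gcd(4,4) = 1+3+1+1+4 = 10.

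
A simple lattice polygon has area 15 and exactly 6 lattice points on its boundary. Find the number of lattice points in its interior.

Pick's theorem A = I + B/2 − 1 rearranges to I = A − B/2 + 1 = 15 − 6/2 + 1 = 13.

13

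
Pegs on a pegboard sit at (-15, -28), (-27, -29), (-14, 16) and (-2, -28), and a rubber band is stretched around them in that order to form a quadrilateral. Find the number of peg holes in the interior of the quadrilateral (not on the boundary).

By the shoelace formula, twice the signed area is |[(-15)·(-29) − (-27)·(-28)] + [(-27)·16 − (-14)·(-29)] + [(-14)·(-28) − (-2)·16] + [(-2)·(-28) − (-15)·(-28)]| = 1099, so the area is 1099/2.
Summing gcd(|Δx|,|Δy|) over the edges gives the boundary count: gcd(12,1) + gcd(13,45) + gcd(12,44) + gcd(13,0) = 1+1+4+13 = 19.
Pick's theorem gives I = A − B/2 + 1 = 1099/2 − 19/2 + 1 = 541.

541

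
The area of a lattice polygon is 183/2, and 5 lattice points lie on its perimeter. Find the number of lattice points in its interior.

90

Pick's theorem A = I + B/2 − 1 rearranges to I = A − B/2 + 1 = 183/2 − 5/2 + 1 = 90.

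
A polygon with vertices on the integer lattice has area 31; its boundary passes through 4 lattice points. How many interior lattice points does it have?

30

From Pick's theorem, I = A − B/2 + 1 = 31 − 4/2 + 1 = 30.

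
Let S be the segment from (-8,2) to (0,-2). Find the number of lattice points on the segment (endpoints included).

5

The number of lattice points on a segment between lattice points is gcd(|Δx|,|Δy|) + 1 = gcd(8,4) + 1 = 4 + 1 = 5.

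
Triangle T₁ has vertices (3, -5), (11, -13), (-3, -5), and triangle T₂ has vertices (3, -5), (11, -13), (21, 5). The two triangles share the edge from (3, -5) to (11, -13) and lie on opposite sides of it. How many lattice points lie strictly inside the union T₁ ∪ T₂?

131

The union is the simple quadrilateral with vertices (3, -5), (-3, -5), (11, -13), (21, 5) in order.
Using the shoelace formula, 2A = |(3·(-5) − (-3)·(-5)) + ((-3)·(-13) − 11·(-5)) + (11·5 − 21·(-13)) + (21·(-5) − 3·5)| = 272, so the area is 136.
The number of boundary lattice points is Σ gcd(|Δx|,|Δy|) = gcd(6,0) + gcd(14,8) + gcd(10,18) + gcd(18,10) = 6+2+2+2 = 12.
By Pick's theorem I = A − B/2 + 1 = 136 − 12/2 + 1 = 131.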